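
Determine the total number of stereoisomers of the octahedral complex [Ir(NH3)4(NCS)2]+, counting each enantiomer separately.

2

The six octahedral sites form three mutually perpendicular trans pairs.
Working through the distinct placements yields 2 geometric isomers: NCS trans; NCS cis.
Each arrangement has an internal mirror plane or centre of symmetry, so none is chiral.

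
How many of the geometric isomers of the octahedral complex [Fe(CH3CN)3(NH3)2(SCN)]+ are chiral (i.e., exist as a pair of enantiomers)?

0

In an octahedral complex each vertex has one trans partner and four cis neighbours.
Systematic placement gives 3 geometric isomers: CH3CN mer, NH3 cis; CH3CN mer, NH3 trans; CH3CN fac, NH3 cis.
Each arrangement has an internal mirror plane or centre of symmetry, so none is chiral.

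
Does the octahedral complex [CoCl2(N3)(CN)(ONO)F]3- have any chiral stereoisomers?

An octahedron has six vertices in three trans pairs; every non-trans pair is cis.
Placing the ligands in turn and identifying arrangements related by rotation or reflection leaves 9 distinct geometric isomers.
Of these, 6 lack any improper symmetry element and so occur as enantiomeric pairs, giving 9 + 6 = 15 stereoisomers in total.

yes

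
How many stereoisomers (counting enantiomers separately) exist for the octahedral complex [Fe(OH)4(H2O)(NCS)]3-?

2

In an octahedral complex each vertex has one trans partner and four cis neighbours.
There are 2 geometric isomers: H2O and NCS mutually trans; H2O and NCS mutually cis.
Each arrangement has an internal mirror plane or centre of symmetry, so none is chiral.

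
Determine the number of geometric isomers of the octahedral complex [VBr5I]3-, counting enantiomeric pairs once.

An octahedron has six vertices in three trans pairs; every non-trans pair is cis.
Only one geometric arrangement is possible.

1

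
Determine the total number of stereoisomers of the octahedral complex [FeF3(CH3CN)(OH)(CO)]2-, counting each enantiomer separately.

The six octahedral sites form three mutually perpendicular trans pairs.
The distinct arrangements are (4 in all): F mer (3 arrangements); F fac (chiral).
One of these lacks any improper symmetry element and so occurs as an enantiomeric pair, giving 4 + 1 = 5 stereoisomers in total.

5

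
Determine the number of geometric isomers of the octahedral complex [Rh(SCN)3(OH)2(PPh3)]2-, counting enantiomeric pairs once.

In an octahedral complex each vertex has one trans partner and four cis neighbours.
Systematic placement gives 3 geometric isomers: SCN mer, OH trans; SCN mer, OH cis; SCN fac, OH cis.

3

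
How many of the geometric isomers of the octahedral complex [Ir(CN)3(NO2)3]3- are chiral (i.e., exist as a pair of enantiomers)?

In an octahedral complex each vertex has one trans partner and four cis neighbours.
The distinct arrangements are (2 in all): CN mer; CN fac.
Each arrangement has an internal mirror plane or centre of symmetry, so none is chiral.

0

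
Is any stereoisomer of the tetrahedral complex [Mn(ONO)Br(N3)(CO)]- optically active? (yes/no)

yes

All four vertices of a tetrahedron are equivalent and mutually adjacent, so cis/trans isomerism cannot arise.
Only one geometric arrangement is possible; it has no improper symmetry element, so it exists as a pair of enantiomers (2 stereoisomers).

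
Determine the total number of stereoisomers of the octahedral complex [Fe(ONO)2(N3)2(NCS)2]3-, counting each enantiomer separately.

6

There are 5 geometric isomers: ONO trans, N3 trans, NCS trans; ONO cis, N3 trans, NCS cis; ONO trans, N3 cis, NCS cis; ONO cis, N3 cis, NCS cis (chiral); ONO cis, N3 cis, NCS trans.
One of these lacks any improper symmetry element and so occurs as an enantiomeric pair, giving 5 + 1 = 6 stereoisomers in total.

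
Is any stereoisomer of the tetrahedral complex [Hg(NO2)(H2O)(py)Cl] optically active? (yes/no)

Only one geometric arrangement is possible; it has no improper symmetry element, so it exists as a pair of enantiomers (2 stereoisomers).

yes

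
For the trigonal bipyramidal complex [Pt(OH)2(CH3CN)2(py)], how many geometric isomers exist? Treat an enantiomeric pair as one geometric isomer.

5

In a trigonal bipyramid the two axial positions differ from the three equatorial ones.
Placing the ligands in turn and identifying arrangements related by rotation or reflection leaves 5 distinct geometric isomers.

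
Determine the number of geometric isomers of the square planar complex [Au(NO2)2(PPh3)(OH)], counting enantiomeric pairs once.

A square has two trans pairs of vertices; adjacent vertices are cis.
Systematic placement gives 2 geometric isomers: NO2 cis; NO2 trans.

2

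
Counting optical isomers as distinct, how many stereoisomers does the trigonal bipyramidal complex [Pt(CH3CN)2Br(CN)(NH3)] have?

Exhaustive case analysis gives 7 geometric isomers.
Of these, 3 lack any improper symmetry element and so occur as enantiomeric pairs, giving 7 + 3 = 10 stereoisomers in total.

10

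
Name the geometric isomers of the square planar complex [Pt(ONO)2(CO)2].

cis and trans

A square has two trans pairs of vertices; adjacent vertices are cis.
Systematic placement gives 2 geometric isomers: ONO cis; ONO trans.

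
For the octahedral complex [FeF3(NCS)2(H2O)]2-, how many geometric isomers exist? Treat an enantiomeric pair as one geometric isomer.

An octahedron has six vertices in three trans pairs; every non-trans pair is cis.
There are 3 geometric isomers: F mer, NCS trans; F mer, NCS cis; F fac, NCS cis.

3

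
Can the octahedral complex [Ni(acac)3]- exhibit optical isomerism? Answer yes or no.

Each acac is bidentate and must span two cis positions.
Only one geometric arrangement is possible; it has no improper symmetry element, so it exists as a pair of enantiomers (2 stereoisomers).

yes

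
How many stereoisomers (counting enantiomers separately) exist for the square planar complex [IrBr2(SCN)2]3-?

There are 2 geometric isomers: Br cis; Br trans.
Each arrangement has an internal mirror plane or centre of symmetry, so none is chiral.

2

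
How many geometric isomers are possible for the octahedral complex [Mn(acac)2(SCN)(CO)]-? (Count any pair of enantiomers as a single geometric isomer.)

2

In an octahedral complex each vertex has one trans partner and four cis neighbours.
Each acac is bidentate and must span two cis positions.
There are 2 geometric isomers: SCN and CO mutually trans; SCN and CO mutually cis (chiral).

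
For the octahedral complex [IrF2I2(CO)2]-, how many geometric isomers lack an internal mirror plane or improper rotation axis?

An octahedron has six vertices in three trans pairs; every non-trans pair is cis.
Working through the distinct placements yields 5 geometric isomers: F trans, I trans, CO trans; F cis, I cis, CO trans; F cis, I trans, CO cis; F cis, I cis, CO cis (chiral); F trans, I cis, CO cis.
One of these lacks any improper symmetry element and so occurs as an enantiomeric pair, giving 5 + 1 = 6 stereoisomers in total.

1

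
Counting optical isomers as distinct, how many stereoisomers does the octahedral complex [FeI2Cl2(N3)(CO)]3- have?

The six octahedral sites form three mutually perpendicular trans pairs.
Systematic placement gives 6 geometric isomers: I cis, Cl cis (3 arrangements, 2 chiral); I trans, Cl cis; I cis, Cl trans; I trans, Cl trans.
Of these, 2 lack any improper symmetry element and so occur as enantiomeric pairs, giving 6 + 2 = 8 stereoisomers in total.

8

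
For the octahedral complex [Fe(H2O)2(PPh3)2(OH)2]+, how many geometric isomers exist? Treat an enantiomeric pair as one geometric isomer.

The six octahedral sites form three mutually perpendicular trans pairs.
Systematic placement gives 5 geometric isomers: H2O trans, PPh3 trans, OH trans; H2O trans, PPh3 cis, OH cis; H2O cis, PPh3 trans, OH cis; H2O cis, PPh3 cis, OH cis (chiral); H2O cis, PPh3 cis, OH trans.

5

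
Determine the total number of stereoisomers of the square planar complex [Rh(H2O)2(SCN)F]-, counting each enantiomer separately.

A square has two trans pairs of vertices; adjacent vertices are cis.
Systematic placement gives 2 geometric isomers: H2O cis; H2O trans.
Each arrangement has an internal mirror plane or centre of symmetry, so none is chiral.

2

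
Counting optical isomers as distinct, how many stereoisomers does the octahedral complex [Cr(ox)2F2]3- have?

3

The six octahedral sites form three mutually perpendicular trans pairs.
Each ox is bidentate and must span two cis positions.
The distinct arrangements are (2 in all): F trans; F cis (chiral).
One of these lacks any improper symmetry element and so occurs as an enantiomeric pair, giving 2 + 1 = 3 stereoisomers in total.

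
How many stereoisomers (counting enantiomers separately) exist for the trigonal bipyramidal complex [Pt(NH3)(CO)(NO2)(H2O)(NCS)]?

In a trigonal bipyramid the two axial positions differ from the three equatorial ones.
Exhaustive case analysis gives 10 geometric isomers.
Of these, 10 lack any improper symmetry element and so occur as enantiomeric pairs, giving 10 + 10 = 20 stereoisomers in total.

20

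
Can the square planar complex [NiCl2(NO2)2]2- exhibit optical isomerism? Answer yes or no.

no

In a square planar complex each vertex has one trans partner and two cis neighbours.
The distinct arrangements are (2 in all): Cl cis; Cl trans.
Each arrangement has an internal mirror plane or centre of symmetry, so none is chiral.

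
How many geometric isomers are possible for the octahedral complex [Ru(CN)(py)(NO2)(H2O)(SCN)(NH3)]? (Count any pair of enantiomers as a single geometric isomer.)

15

Placing the ligands in turn and identifying arrangements related by rotation or reflection leaves 15 distinct geometric isomers.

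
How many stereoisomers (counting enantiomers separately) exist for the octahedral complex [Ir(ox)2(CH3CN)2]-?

An octahedron has six vertices in three trans pairs; every non-trans pair is cis.
Each ox is bidentate and must span two cis positions.
The distinct arrangements are (2 in all): CH3CN trans; CH3CN cis (chiral).
One of these lacks any improper symmetry element and so occurs as an enantiomeric pair, giving 2 + 1 = 3 stereoisomers in total.

3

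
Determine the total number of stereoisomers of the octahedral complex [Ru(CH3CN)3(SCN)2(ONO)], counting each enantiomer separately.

The six octahedral sites form three mutually perpendicular trans pairs.
There are 3 geometric isomers: CH3CN mer, SCN trans; CH3CN mer, SCN cis; CH3CN fac, SCN cis.
Each arrangement has an internal mirror plane or centre of symmetry, so none is chiral.

3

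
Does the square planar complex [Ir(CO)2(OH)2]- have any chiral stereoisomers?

In a square planar complex each vertex has one trans partner and two cis neighbours.
Working through the distinct placements yields 2 geometric isomers: CO cis; CO trans.
Each arrangement has an internal mirror plane or centre of symmetry, so none is chiral.

no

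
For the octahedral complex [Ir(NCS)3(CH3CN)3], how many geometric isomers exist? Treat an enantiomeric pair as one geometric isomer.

The six octahedral sites form three mutually perpendicular trans pairs.
The distinct arrangements are (2 in all): NCS mer; NCS fac.

2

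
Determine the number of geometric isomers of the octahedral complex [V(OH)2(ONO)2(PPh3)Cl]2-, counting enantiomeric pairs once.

The six octahedral sites form three mutually perpendicular trans pairs.
Systematic placement gives 6 geometric isomers: OH cis, ONO cis (3 arrangements, 2 chiral); OH cis, ONO trans; OH trans, ONO cis; OH trans, ONO trans.

6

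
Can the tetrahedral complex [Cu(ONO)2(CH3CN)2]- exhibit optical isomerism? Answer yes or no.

All four vertices of a tetrahedron are equivalent and mutually adjacent, so cis/trans isomerism cannot arise.
Only one geometric arrangement is possible.

no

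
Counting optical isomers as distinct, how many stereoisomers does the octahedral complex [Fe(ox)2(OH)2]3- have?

The six octahedral sites form three mutually perpendicular trans pairs.
Each ox is bidentate and must span two cis positions.
Systematic placement gives 2 geometric isomers: OH trans; OH cis (chiral).
One of these lacks any improper symmetry element and so occurs as an enantiomeric pair, giving 2 + 1 = 3 stereoisomers in total.

3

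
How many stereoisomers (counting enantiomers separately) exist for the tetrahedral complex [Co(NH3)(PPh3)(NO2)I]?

2

All four vertices of a tetrahedron are equivalent and mutually adjacent, so cis/trans isomerism cannot arise.
Only one geometric arrangement is possible; it has no improper symmetry element, so it exists as a pair of enantiomers (2 stereoisomers).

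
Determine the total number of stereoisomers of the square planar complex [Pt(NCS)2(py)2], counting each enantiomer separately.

2

A square has two trans pairs of vertices; adjacent vertices are cis.
Working through the distinct placements yields 2 geometric isomers: NCS cis; NCS trans.
Each arrangement has an internal mirror plane or centre of symmetry, so none is chiral.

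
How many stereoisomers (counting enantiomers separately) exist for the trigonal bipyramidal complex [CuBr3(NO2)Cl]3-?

In a trigonal bipyramid the two axial positions differ from the three equatorial ones.
There are 4 geometric isomers: NO2 equatorial, Cl equatorial; NO2 equatorial, Cl axial; NO2 axial, Cl equatorial; NO2 axial, Cl axial.
Each arrangement has an internal mirror plane or centre of symmetry, so none is chiral.

4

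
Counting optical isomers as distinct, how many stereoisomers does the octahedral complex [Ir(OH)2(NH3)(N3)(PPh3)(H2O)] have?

Exhaustive case analysis gives 9 geometric isomers.
Of these, 6 lack any improper symmetry element and so occur as enantiomeric pairs, giving 9 + 6 = 15 stereoisomers in total.

15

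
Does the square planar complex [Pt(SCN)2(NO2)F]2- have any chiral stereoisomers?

no

The distinct arrangements are (2 in all): SCN cis; SCN trans.
Each arrangement has an internal mirror plane or centre of symmetry, so none is chiral.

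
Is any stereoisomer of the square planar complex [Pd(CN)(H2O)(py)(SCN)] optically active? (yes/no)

A square has two trans pairs of vertices; adjacent vertices are cis.
Working through the distinct placements yields 3 geometric isomers: (CN/SCN trans, H2O/py trans); (CN/py trans, H2O/SCN trans); (CN/H2O trans, SCN/py trans).
Each arrangement has an internal mirror plane or centre of symmetry, so none is chiral.

no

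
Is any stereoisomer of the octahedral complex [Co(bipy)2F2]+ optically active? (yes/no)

yes

Each bipy is bidentate and must span two cis positions.
The distinct arrangements are (2 in all): F trans; F cis (chiral).
One of these lacks any improper symmetry element and so occurs as an enantiomeric pair, giving 2 + 1 = 3 stereoisomers in total.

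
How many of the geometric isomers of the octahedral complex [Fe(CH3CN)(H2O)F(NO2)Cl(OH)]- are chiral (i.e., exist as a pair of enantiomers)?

The six octahedral sites form three mutually perpendicular trans pairs.
Exhaustive case analysis gives 15 geometric isomers.
Of these, 15 lack any improper symmetry element and so occur as enantiomeric pairs, giving 15 + 15 = 30 stereoisomers in total.

15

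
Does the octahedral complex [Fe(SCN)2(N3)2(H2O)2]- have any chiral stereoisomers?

In an octahedral complex each vertex has one trans partner and four cis neighbours.
Systematic placement gives 5 geometric isomers: SCN trans, N3 trans, H2O trans; SCN cis, N3 cis, H2O trans; SCN trans, N3 cis, H2O cis; SCN cis, N3 cis, H2O cis (chiral); SCN cis, N3 trans, H2O cis.
One of these lacks any improper symmetry element and so occurs as an enantiomeric pair, giving 5 + 1 = 6 stereoisomers in total.

yes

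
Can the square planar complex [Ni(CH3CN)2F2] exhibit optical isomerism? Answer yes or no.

no

Systematic placement gives 2 geometric isomers: CH3CN cis; CH3CN trans.
Each arrangement has an internal mirror plane or centre of symmetry, so none is chiral.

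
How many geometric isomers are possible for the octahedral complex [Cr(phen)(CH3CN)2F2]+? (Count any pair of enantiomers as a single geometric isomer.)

Each phen is bidentate and must span two cis positions.
There are 3 geometric isomers: CH3CN trans, F cis; CH3CN cis, F cis (chiral); CH3CN cis, F trans.

3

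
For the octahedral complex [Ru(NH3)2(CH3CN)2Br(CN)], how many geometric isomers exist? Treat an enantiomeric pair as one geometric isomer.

In an octahedral complex each vertex has one trans partner and four cis neighbours.
There are 6 geometric isomers: NH3 trans, CH3CN cis; NH3 cis, CH3CN cis (3 arrangements, 2 chiral); NH3 trans, CH3CN trans; NH3 cis, CH3CN trans.

6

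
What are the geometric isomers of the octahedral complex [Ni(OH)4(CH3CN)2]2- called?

An octahedron has six vertices in three trans pairs; every non-trans pair is cis.
Working through the distinct placements yields 2 geometric isomers: CH3CN trans; CH3CN cis.

cis and trans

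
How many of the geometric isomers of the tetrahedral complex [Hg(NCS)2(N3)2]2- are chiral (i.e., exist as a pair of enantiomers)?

0

Only one geometric arrangement is possible.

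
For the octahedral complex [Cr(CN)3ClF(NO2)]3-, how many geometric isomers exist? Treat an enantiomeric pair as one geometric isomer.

4

Systematic placement gives 4 geometric isomers: CN mer (3 arrangements); CN fac (chiral).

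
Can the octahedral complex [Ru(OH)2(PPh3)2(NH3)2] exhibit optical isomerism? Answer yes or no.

In an octahedral complex each vertex has one trans partner and four cis neighbours.
Systematic placement gives 5 geometric isomers: OH trans, PPh3 trans, NH3 trans; OH cis, PPh3 cis, NH3 trans; OH cis, PPh3 trans, NH3 cis; OH cis, PPh3 cis, NH3 cis (chiral); OH trans, PPh3 cis, NH3 cis.
One of these lacks any improper symmetry element and so occurs as an enantiomeric pair, giving 5 + 1 = 6 stereoisomers in total.

yes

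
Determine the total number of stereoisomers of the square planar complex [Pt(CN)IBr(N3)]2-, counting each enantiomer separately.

A square has two trans pairs of vertices; adjacent vertices are cis.
Working through the distinct placements yields 3 geometric isomers: (Br/I trans, CN/N3 trans); (Br/N3 trans, CN/I trans); (Br/CN trans, I/N3 trans).
Each arrangement has an internal mirror plane or centre of symmetry, so none is chiral.

3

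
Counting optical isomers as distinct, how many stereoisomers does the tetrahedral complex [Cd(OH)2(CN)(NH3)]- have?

All four vertices of a tetrahedron are equivalent and mutually adjacent, so cis/trans isomerism cannot arise.
Only one geometric arrangement is possible.

1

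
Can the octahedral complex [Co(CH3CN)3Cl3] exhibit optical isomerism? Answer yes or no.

no

Working through the distinct placements yields 2 geometric isomers: CH3CN mer; CH3CN fac.
Each arrangement has an internal mirror plane or centre of symmetry, so none is chiral.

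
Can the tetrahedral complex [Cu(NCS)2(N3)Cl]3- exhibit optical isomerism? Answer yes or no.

In a tetrahedral complex all four positions are equivalent and every pair of ligands is adjacent — there is no cis/trans distinction.
Only one geometric arrangement is possible.

no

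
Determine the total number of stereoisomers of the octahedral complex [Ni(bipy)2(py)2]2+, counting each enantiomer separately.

3

Each bipy is bidentate and must span two cis positions.
There are 2 geometric isomers: py trans; py cis (chiral).
One of these lacks any improper symmetry element and so occurs as an enantiomeric pair, giving 2 + 1 = 3 stereoisomers in total.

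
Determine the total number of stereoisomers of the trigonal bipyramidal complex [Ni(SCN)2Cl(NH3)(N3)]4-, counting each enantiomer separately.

A trigonal bipyramid has two axial and three equatorial sites, which are chemically inequivalent.
Exhaustive case analysis gives 7 geometric isomers.
Of these, 3 lack any improper symmetry element and so occur as enantiomeric pairs, giving 7 + 3 = 10 stereoisomers in total.

10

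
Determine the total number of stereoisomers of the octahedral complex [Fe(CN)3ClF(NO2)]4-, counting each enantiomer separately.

In an octahedral complex each vertex has one trans partner and four cis neighbours.
There are 4 geometric isomers: CN mer (3 arrangements); CN fac (chiral).
One of these lacks any improper symmetry element and so occurs as an enantiomeric pair, giving 4 + 1 = 5 stereoisomers in total.

5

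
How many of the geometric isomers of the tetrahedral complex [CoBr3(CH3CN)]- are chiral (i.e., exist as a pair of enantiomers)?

0

All four vertices of a tetrahedron are equivalent and mutually adjacent, so cis/trans isomerism cannot arise.
Only one geometric arrangement is possible.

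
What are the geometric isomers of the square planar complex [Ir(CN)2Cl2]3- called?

There are 2 geometric isomers: CN cis; CN trans.

cis and trans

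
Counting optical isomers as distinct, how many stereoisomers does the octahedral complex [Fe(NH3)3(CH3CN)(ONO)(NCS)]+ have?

The six octahedral sites form three mutually perpendicular trans pairs.
Working through the distinct placements yields 4 geometric isomers: NH3 mer (3 arrangements); NH3 fac (chiral).
One of these lacks any improper symmetry element and so occurs as an enantiomeric pair, giving 4 + 1 = 5 stereoisomers in total.

5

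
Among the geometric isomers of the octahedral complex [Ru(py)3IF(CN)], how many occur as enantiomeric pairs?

1

The six octahedral sites form three mutually perpendicular trans pairs.
The distinct arrangements are (4 in all): py mer (3 arrangements); py fac (chiral).
One of these lacks any improper symmetry element and so occurs as an enantiomeric pair, giving 4 + 1 = 5 stereoisomers in total.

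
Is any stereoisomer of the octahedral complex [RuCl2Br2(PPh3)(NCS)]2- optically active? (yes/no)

yes

An octahedron has six vertices in three trans pairs; every non-trans pair is cis.
Working through the distinct placements yields 6 geometric isomers: Cl trans, Br trans; Cl cis, Br trans; Cl cis, Br cis (3 arrangements, 2 chiral); Cl trans, Br cis.
Of these, 2 lack any improper symmetry element and so occur as enantiomeric pairs, giving 6 + 2 = 8 stereoisomers in total.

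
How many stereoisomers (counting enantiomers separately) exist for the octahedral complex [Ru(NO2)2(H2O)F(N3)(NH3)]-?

An octahedron has six vertices in three trans pairs; every non-trans pair is cis.
Placing the ligands in turn and identifying arrangements related by rotation or reflection leaves 9 distinct geometric isomers.
Of these, 6 lack any improper symmetry element and so occur as enantiomeric pairs, giving 9 + 6 = 15 stereoisomers in total.

15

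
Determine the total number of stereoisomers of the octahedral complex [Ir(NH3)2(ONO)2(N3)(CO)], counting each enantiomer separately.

An octahedron has six vertices in three trans pairs; every non-trans pair is cis.
Systematic placement gives 6 geometric isomers: NH3 trans, ONO trans; NH3 cis, ONO cis (3 arrangements, 2 chiral); NH3 cis, ONO trans; NH3 trans, ONO cis.
Of these, 2 lack any improper symmetry element and so occur as enantiomeric pairs, giving 6 + 2 = 8 stereoisomers in total.

8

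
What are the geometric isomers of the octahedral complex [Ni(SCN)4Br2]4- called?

cis and trans

The six octahedral sites form three mutually perpendicular trans pairs.
Working through the distinct placements yields 2 geometric isomers: Br trans; Br cis.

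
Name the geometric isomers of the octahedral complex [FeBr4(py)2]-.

An octahedron has six vertices in three trans pairs; every non-trans pair is cis.
The distinct arrangements are (2 in all): py trans; py cis.

cis and trans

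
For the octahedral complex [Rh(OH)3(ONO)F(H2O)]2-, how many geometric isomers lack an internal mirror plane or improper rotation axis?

1

An octahedron has six vertices in three trans pairs; every non-trans pair is cis.
Systematic placement gives 4 geometric isomers: OH mer (3 arrangements); OH fac (chiral).
One of these lacks any improper symmetry element and so occurs as an enantiomeric pair, giving 4 + 1 = 5 stereoisomers in total.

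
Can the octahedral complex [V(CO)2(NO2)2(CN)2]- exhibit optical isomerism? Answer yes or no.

yes

An octahedron has six vertices in three trans pairs; every non-trans pair is cis.
There are 5 geometric isomers: CO trans, NO2 trans, CN trans; CO cis, NO2 cis, CN trans; CO cis, NO2 trans, CN cis; CO cis, NO2 cis, CN cis (chiral); CO trans, NO2 cis, CN cis.
One of these lacks any improper symmetry element and so occurs as an enantiomeric pair, giving 5 + 1 = 6 stereoisomers in total.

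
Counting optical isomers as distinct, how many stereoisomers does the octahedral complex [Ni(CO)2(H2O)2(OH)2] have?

6

The six octahedral sites form three mutually perpendicular trans pairs.
Working through the distinct placements yields 5 geometric isomers: CO trans, H2O trans, OH trans; CO trans, H2O cis, OH cis; CO cis, H2O cis, OH trans; CO cis, H2O cis, OH cis (chiral); CO cis, H2O trans, OH cis.
One of these lacks any improper symmetry element and so occurs as an enantiomeric pair, giving 5 + 1 = 6 stereoisomers in total.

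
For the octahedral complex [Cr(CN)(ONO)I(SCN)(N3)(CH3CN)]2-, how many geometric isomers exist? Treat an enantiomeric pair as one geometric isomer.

The six octahedral sites form three mutually perpendicular trans pairs.
Systematic enumeration (placing each ligand type in turn and discarding arrangements equivalent by rotation or reflection) gives 15 geometric isomers.

15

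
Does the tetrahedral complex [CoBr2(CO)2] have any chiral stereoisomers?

no

Only one geometric arrangement is possible.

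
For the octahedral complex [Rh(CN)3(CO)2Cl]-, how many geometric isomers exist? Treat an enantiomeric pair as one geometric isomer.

An octahedron has six vertices in three trans pairs; every non-trans pair is cis.
Systematic placement gives 3 geometric isomers: CN mer, CO cis; CN mer, CO trans; CN fac, CO cis.

3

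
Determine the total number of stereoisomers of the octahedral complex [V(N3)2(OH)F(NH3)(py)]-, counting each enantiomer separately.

Placing the ligands in turn and identifying arrangements related by rotation or reflection leaves 9 distinct geometric isomers.
Of these, 6 lack any improper symmetry element and so occur as enantiomeric pairs, giving 9 + 6 = 15 stereoisomers in total.

15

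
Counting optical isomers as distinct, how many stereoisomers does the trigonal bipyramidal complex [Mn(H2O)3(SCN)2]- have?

3

Working through the distinct placements yields 3 geometric isomers: SCN both equatorial; SCN one axial, one equatorial; SCN both axial.
Each arrangement has an internal mirror plane or centre of symmetry, so none is chiral.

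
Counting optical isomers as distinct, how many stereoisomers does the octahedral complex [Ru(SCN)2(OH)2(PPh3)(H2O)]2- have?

8

Working through the distinct placements yields 6 geometric isomers: SCN trans, OH cis; SCN cis, OH cis (3 arrangements, 2 chiral); SCN trans, OH trans; SCN cis, OH trans.
Of these, 2 lack any improper symmetry element and so occur as enantiomeric pairs, giving 6 + 2 = 8 stereoisomers in total.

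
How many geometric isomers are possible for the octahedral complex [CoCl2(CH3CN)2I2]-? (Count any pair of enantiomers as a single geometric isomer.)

In an octahedral complex each vertex has one trans partner and four cis neighbours.
There are 5 geometric isomers: Cl trans, CH3CN trans, I trans; Cl cis, CH3CN trans, I cis; Cl cis, CH3CN cis, I trans; Cl cis, CH3CN cis, I cis (chiral); Cl trans, CH3CN cis, I cis.

5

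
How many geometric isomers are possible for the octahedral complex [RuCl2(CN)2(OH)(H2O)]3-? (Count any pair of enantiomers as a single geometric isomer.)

6

The distinct arrangements are (6 in all): Cl trans, CN trans; Cl cis, CN trans; Cl cis, CN cis (3 arrangements, 2 chiral); Cl trans, CN cis.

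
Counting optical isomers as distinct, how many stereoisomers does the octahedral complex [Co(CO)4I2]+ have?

The six octahedral sites form three mutually perpendicular trans pairs.
Working through the distinct placements yields 2 geometric isomers: I trans; I cis.
Each arrangement has an internal mirror plane or centre of symmetry, so none is chiral.

2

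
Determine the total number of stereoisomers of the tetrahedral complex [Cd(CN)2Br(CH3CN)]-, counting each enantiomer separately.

1

In a tetrahedral complex all four positions are equivalent and every pair of ligands is adjacent — there is no cis/trans distinction.
Only one geometric arrangement is possible.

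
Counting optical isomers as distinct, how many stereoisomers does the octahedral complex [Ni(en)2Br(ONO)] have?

3

The six octahedral sites form three mutually perpendicular trans pairs.
Each en is bidentate and must span two cis positions.
Systematic placement gives 2 geometric isomers: Br and ONO mutually trans; Br and ONO mutually cis (chiral).
One of these lacks any improper symmetry element and so occurs as an enantiomeric pair, giving 2 + 1 = 3 stereoisomers in total.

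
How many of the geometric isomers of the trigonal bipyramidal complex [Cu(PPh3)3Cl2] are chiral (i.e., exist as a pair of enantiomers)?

In a trigonal bipyramid the two axial positions differ from the three equatorial ones.
Systematic placement gives 3 geometric isomers: Cl both axial; Cl one axial, one equatorial; Cl both equatorial.
Each arrangement has an internal mirror plane or centre of symmetry, so none is chiral.

0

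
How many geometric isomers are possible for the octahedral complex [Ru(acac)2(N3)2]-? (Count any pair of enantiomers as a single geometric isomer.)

In an octahedral complex each vertex has one trans partner and four cis neighbours.
Each acac is bidentate and must span two cis positions.
Systematic placement gives 2 geometric isomers: N3 trans; N3 cis (chiral).

2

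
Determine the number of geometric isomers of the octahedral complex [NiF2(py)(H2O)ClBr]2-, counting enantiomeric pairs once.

9

In an octahedral complex each vertex has one trans partner and four cis neighbours.
Exhaustive case analysis gives 9 geometric isomers.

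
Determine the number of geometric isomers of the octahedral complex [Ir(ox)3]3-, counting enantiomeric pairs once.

1

Each ox is bidentate and must span two cis positions.
Only one geometric arrangement is possible; it has no improper symmetry element, so it exists as a pair of enantiomers (2 stereoisomers).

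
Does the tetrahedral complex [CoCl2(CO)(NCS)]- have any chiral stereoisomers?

All four vertices of a tetrahedron are equivalent and mutually adjacent, so cis/trans isomerism cannot arise.
Only one geometric arrangement is possible.

no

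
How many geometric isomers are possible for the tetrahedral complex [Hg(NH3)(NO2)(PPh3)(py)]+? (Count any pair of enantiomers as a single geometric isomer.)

1

In a tetrahedral complex all four positions are equivalent and every pair of ligands is adjacent — there is no cis/trans distinction.
Only one geometric arrangement is possible; it has no improper symmetry element, so it exists as a pair of enantiomers (2 stereoisomers).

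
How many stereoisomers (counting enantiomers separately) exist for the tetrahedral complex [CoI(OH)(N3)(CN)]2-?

2

All four vertices of a tetrahedron are equivalent and mutually adjacent, so cis/trans isomerism cannot arise.
Only one geometric arrangement is possible; it has no improper symmetry element, so it exists as a pair of enantiomers (2 stereoisomers).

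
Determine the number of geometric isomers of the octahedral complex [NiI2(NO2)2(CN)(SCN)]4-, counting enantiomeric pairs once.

The six octahedral sites form three mutually perpendicular trans pairs.
Systematic placement gives 6 geometric isomers: I cis, NO2 cis (3 arrangements, 2 chiral); I cis, NO2 trans; I trans, NO2 cis; I trans, NO2 trans.

6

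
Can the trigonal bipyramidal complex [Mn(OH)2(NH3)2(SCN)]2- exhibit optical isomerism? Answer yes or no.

yes

A trigonal bipyramid has two axial and three equatorial sites, which are chemically inequivalent.
Placing the ligands in turn and identifying arrangements related by rotation or reflection leaves 5 distinct geometric isomers.
One of these lacks any improper symmetry element and so occurs as an enantiomeric pair, giving 5 + 1 = 6 stereoisomers in total.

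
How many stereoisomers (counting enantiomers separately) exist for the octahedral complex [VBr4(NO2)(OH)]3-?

The six octahedral sites form three mutually perpendicular trans pairs.
Working through the distinct placements yields 2 geometric isomers: NO2 and OH mutually trans; NO2 and OH mutually cis.
Each arrangement has an internal mirror plane or centre of symmetry, so none is chiral.

2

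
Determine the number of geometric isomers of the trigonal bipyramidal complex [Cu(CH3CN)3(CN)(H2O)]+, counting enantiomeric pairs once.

4

The distinct arrangements are (4 in all): CN equatorial, H2O equatorial; CN axial, H2O equatorial; CN equatorial, H2O axial; CN axial, H2O axial.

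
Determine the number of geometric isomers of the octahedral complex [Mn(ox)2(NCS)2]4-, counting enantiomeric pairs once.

The six octahedral sites form three mutually perpendicular trans pairs.
Each ox is bidentate and must span two cis positions.
Systematic placement gives 2 geometric isomers: NCS trans; NCS cis (chiral).

2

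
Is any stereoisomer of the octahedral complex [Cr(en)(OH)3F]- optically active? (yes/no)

In an octahedral complex each vertex has one trans partner and four cis neighbours.
Each en is bidentate and must span two cis positions.
Systematic placement gives 2 geometric isomers: OH fac; OH mer.
Each arrangement has an internal mirror plane or centre of symmetry, so none is chiral.

no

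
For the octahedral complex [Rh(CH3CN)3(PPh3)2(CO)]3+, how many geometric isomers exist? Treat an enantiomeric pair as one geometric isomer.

3

In an octahedral complex each vertex has one trans partner and four cis neighbours.
There are 3 geometric isomers: CH3CN mer, PPh3 trans; CH3CN mer, PPh3 cis; CH3CN fac, PPh3 cis.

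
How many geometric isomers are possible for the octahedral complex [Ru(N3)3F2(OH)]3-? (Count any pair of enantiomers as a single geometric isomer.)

3

The distinct arrangements are (3 in all): N3 mer, F trans; N3 fac, F cis; N3 mer, F cis.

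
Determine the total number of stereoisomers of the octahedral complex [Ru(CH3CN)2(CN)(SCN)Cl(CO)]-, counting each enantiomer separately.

15

Placing the ligands in turn and identifying arrangements related by rotation or reflection leaves 9 distinct geometric isomers.
Of these, 6 lack any improper symmetry element and so occur as enantiomeric pairs, giving 9 + 6 = 15 stereoisomers in total.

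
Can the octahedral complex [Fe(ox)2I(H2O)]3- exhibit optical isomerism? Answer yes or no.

Each ox is bidentate and must span two cis positions.
There are 2 geometric isomers: I and H2O mutually trans; I and H2O mutually cis (chiral).
One of these lacks any improper symmetry element and so occurs as an enantiomeric pair, giving 2 + 1 = 3 stereoisomers in total.

yes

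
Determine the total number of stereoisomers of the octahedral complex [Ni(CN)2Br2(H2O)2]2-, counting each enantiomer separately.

An octahedron has six vertices in three trans pairs; every non-trans pair is cis.
The distinct arrangements are (5 in all): CN trans, Br trans, H2O trans; CN cis, Br trans, H2O cis; CN cis, Br cis, H2O trans; CN cis, Br cis, H2O cis (chiral); CN trans, Br cis, H2O cis.
One of these lacks any improper symmetry element and so occurs as an enantiomeric pair, giving 5 + 1 = 6 stereoisomers in total.

6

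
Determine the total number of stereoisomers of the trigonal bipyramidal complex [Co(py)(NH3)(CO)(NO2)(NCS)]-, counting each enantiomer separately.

20

In a trigonal bipyramid the two axial positions differ from the three equatorial ones.
Systematic enumeration (placing each ligand type in turn and discarding arrangements equivalent by rotation or reflection) gives 10 geometric isomers.
Of these, 10 lack any improper symmetry element and so occur as enantiomeric pairs, giving 10 + 10 = 20 stereoisomers in total.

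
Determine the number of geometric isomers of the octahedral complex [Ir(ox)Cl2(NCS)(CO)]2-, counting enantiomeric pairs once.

In an octahedral complex each vertex has one trans partner and four cis neighbours.
Each ox is bidentate and must span two cis positions.
Systematic placement gives 4 geometric isomers: Cl cis (3 arrangements, 2 chiral); Cl trans.

4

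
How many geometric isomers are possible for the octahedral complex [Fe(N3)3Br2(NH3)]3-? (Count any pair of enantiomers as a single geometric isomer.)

3

In an octahedral complex each vertex has one trans partner and four cis neighbours.
Working through the distinct placements yields 3 geometric isomers: N3 mer, Br trans; N3 fac, Br cis; N3 mer, Br cis.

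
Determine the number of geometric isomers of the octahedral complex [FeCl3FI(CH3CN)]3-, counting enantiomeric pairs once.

4

An octahedron has six vertices in three trans pairs; every non-trans pair is cis.
Working through the distinct placements yields 4 geometric isomers: Cl mer (3 arrangements); Cl fac (chiral).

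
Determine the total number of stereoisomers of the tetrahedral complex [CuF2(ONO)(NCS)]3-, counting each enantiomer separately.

In a tetrahedral complex all four positions are equivalent and every pair of ligands is adjacent — there is no cis/trans distinction.
Only one geometric arrangement is possible.

1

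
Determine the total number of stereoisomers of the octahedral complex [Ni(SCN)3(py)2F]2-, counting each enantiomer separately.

3

The six octahedral sites form three mutually perpendicular trans pairs.
Working through the distinct placements yields 3 geometric isomers: SCN mer, py trans; SCN fac, py cis; SCN mer, py cis.
Each arrangement has an internal mirror plane or centre of symmetry, so none is chiral.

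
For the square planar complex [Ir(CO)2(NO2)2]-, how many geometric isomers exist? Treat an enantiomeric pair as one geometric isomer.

A square has two trans pairs of vertices; adjacent vertices are cis.
Systematic placement gives 2 geometric isomers: CO cis; CO trans.

2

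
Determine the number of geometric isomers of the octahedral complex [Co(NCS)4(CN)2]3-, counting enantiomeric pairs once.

2

In an octahedral complex each vertex has one trans partner and four cis neighbours.
Systematic placement gives 2 geometric isomers: CN trans; CN cis.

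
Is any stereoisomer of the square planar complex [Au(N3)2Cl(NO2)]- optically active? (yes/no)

In a square planar complex each vertex has one trans partner and two cis neighbours.
There are 2 geometric isomers: N3 cis; N3 trans.
Each arrangement has an internal mirror plane or centre of symmetry, so none is chiral.

no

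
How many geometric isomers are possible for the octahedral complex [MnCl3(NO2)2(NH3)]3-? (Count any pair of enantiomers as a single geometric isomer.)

An octahedron has six vertices in three trans pairs; every non-trans pair is cis.
Systematic placement gives 3 geometric isomers: Cl mer, NO2 trans; Cl mer, NO2 cis; Cl fac, NO2 cis.

3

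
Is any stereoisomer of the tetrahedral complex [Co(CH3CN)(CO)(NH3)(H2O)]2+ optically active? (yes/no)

yes

All four vertices of a tetrahedron are equivalent and mutually adjacent, so cis/trans isomerism cannot arise.
Only one geometric arrangement is possible; it has no improper symmetry element, so it exists as a pair of enantiomers (2 stereoisomers).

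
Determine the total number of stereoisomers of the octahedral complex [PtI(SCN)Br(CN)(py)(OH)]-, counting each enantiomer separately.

30

Systematic enumeration (placing each ligand type in turn and discarding arrangements equivalent by rotation or reflection) gives 15 geometric isomers.
Of these, 15 lack any improper symmetry element and so occur as enantiomeric pairs, giving 15 + 15 = 30 stereoisomers in total.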